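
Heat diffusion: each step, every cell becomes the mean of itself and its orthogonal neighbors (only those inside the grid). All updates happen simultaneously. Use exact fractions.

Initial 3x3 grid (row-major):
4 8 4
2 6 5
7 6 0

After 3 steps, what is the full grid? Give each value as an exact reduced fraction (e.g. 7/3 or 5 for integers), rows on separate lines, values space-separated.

After step 1:
  14/3 11/2 17/3
  19/4 27/5 15/4
  5 19/4 11/3
After step 2:
  179/36 637/120 179/36
  1189/240 483/100 1109/240
  29/6 1129/240 73/18
After step 3:
  10969/2160 36149/7200 10729/2160
  70523/14400 9767/2000 66523/14400
  1739/360 66323/14400 4817/1080

Answer: 10969/2160 36149/7200 10729/2160
70523/14400 9767/2000 66523/14400
1739/360 66323/14400 4817/1080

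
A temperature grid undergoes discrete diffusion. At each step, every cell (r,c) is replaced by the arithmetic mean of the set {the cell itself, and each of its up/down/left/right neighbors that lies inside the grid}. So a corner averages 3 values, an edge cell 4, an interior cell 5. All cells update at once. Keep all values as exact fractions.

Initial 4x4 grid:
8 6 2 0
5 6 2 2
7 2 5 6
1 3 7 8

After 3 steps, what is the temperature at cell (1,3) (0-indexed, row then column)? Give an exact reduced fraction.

Answer: 4831/1440

Derivation:
Step 1: cell (1,3) = 5/2
Step 2: cell (1,3) = 749/240
Step 3: cell (1,3) = 4831/1440
Full grid after step 3:
  11477/2160 16891/3600 2399/720 6059/2160
  37397/7200 26531/6000 23069/6000 4831/1440
  31357/7200 27007/6000 8803/2000 11153/2400
  9001/2160 15311/3600 6029/1200 1271/240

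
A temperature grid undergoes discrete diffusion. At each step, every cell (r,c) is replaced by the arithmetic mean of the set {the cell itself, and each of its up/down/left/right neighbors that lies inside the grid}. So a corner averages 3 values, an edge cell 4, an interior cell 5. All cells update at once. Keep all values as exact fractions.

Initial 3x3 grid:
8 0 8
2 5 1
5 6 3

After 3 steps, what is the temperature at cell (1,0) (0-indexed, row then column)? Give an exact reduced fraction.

Answer: 15749/3600

Derivation:
Step 1: cell (1,0) = 5
Step 2: cell (1,0) = 58/15
Step 3: cell (1,0) = 15749/3600
Full grid after step 3:
  8633/2160 60121/14400 1333/360
  15749/3600 7609/2000 57721/14400
  8903/2160 61271/14400 2027/540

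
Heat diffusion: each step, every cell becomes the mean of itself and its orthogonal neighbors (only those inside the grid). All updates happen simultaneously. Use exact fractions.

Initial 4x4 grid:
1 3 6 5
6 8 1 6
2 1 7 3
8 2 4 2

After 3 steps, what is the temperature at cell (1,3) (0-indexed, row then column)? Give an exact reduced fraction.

Step 1: cell (1,3) = 15/4
Step 2: cell (1,3) = 1171/240
Step 3: cell (1,3) = 30421/7200
Full grid after step 3:
  8483/2160 30929/7200 30841/7200 5093/1080
  7421/1800 4801/1200 13451/3000 30421/7200
  95/24 511/125 7627/2000 9871/2400
  4 151/40 763/200 863/240

Answer: 30421/7200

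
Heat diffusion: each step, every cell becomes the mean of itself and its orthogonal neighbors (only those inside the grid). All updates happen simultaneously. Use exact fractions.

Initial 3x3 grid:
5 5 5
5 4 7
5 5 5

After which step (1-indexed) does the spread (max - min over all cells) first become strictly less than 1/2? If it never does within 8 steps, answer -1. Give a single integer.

Answer: 3

Derivation:
Step 1: max=17/3, min=19/4, spread=11/12
Step 2: max=1307/240, min=29/6, spread=49/80
Step 3: max=712/135, min=23513/4800, spread=16223/43200
  -> spread < 1/2 first at step 3
Step 4: max=4512683/864000, min=107479/21600, spread=213523/864000
Step 5: max=1255979/243000, min=86485417/17280000, spread=25457807/155520000
Step 6: max=16016664347/3110400000, min=130598837/25920000, spread=344803907/3110400000
Step 7: max=8969925697/1749600000, min=104738400851/20736000000, spread=42439400063/559872000000
Step 8: max=57313211094923/11197440000000, min=18906536875391/3732480000000, spread=3799043/71663616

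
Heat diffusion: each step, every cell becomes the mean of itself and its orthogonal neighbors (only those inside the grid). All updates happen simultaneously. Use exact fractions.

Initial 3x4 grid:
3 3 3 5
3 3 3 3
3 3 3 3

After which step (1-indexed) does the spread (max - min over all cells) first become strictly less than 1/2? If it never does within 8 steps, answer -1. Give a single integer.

Step 1: max=11/3, min=3, spread=2/3
Step 2: max=32/9, min=3, spread=5/9
Step 3: max=365/108, min=3, spread=41/108
  -> spread < 1/2 first at step 3
Step 4: max=43097/12960, min=3, spread=4217/12960
Step 5: max=2541949/777600, min=10879/3600, spread=38417/155520
Step 6: max=151168211/46656000, min=218597/72000, spread=1903471/9331200
Step 7: max=8999069089/2799360000, min=6595759/2160000, spread=18038617/111974400
Step 8: max=537152982851/167961600000, min=596126759/194400000, spread=883978523/6718464000

Answer: 3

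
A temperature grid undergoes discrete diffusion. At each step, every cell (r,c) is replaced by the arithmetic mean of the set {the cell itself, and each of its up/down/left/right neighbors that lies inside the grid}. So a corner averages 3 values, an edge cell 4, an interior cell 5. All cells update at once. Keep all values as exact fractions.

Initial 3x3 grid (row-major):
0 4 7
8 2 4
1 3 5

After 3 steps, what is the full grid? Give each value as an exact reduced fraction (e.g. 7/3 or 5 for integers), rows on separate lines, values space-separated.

Answer: 671/180 18223/4800 341/80
5491/1600 7801/2000 3183/800
1277/360 16973/4800 953/240

Derivation:
After step 1:
  4 13/4 5
  11/4 21/5 9/2
  4 11/4 4
After step 2:
  10/3 329/80 17/4
  299/80 349/100 177/40
  19/6 299/80 15/4
After step 3:
  671/180 18223/4800 341/80
  5491/1600 7801/2000 3183/800
  1277/360 16973/4800 953/240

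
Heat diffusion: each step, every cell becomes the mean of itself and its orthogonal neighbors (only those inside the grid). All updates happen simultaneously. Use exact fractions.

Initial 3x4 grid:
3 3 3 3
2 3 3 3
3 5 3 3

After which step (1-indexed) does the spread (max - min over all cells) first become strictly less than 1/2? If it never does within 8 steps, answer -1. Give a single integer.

Answer: 3

Derivation:
Step 1: max=7/2, min=8/3, spread=5/6
Step 2: max=203/60, min=101/36, spread=26/45
Step 3: max=647/200, min=6307/2160, spread=3403/10800
  -> spread < 1/2 first at step 3
Step 4: max=86173/27000, min=384689/129600, spread=144707/648000
Step 5: max=284089/90000, min=23418691/7776000, spread=5632993/38880000
Step 6: max=2115097/675000, min=1414737209/466560000, spread=236089187/2332800000
Step 7: max=1011613459/324000000, min=85367174731/27993600000, spread=10181140633/139968000000
Step 8: max=60492777431/19440000000, min=5138574344129/1679616000000, spread=440008129547/8398080000000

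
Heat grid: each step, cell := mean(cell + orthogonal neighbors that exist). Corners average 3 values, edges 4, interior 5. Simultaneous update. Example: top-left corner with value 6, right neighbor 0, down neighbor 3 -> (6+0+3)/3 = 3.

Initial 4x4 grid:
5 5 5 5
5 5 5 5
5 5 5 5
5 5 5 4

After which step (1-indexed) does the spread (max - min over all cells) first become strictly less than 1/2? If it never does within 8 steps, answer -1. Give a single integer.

Answer: 1

Derivation:
Step 1: max=5, min=14/3, spread=1/3
  -> spread < 1/2 first at step 1
Step 2: max=5, min=85/18, spread=5/18
Step 3: max=5, min=1039/216, spread=41/216
Step 4: max=5, min=31357/6480, spread=1043/6480
Step 5: max=5, min=946447/194400, spread=25553/194400
Step 6: max=89921/18000, min=28488541/5832000, spread=645863/5832000
Step 7: max=599029/120000, min=857158309/174960000, spread=16225973/174960000
Step 8: max=269299/54000, min=25766522017/5248800000, spread=409340783/5248800000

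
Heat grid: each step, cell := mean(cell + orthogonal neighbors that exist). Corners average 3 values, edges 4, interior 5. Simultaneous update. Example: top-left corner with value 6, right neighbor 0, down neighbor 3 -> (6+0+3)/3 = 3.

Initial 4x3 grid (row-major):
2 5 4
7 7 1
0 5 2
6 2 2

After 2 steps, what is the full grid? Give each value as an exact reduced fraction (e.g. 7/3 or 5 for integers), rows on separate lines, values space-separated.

Answer: 79/18 35/8 34/9
109/24 101/25 43/12
431/120 379/100 14/5
131/36 697/240 11/4

Derivation:
After step 1:
  14/3 9/2 10/3
  4 5 7/2
  9/2 16/5 5/2
  8/3 15/4 2
After step 2:
  79/18 35/8 34/9
  109/24 101/25 43/12
  431/120 379/100 14/5
  131/36 697/240 11/4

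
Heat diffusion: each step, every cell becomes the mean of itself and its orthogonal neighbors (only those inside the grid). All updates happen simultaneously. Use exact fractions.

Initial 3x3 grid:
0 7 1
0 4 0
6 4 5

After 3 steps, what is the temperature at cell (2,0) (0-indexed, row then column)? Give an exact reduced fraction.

Step 1: cell (2,0) = 10/3
Step 2: cell (2,0) = 127/36
Step 3: cell (2,0) = 1417/432
Full grid after step 3:
  587/216 337/120 595/216
  4349/1440 3601/1200 4349/1440
  1417/432 9803/2880 467/144

Answer: 1417/432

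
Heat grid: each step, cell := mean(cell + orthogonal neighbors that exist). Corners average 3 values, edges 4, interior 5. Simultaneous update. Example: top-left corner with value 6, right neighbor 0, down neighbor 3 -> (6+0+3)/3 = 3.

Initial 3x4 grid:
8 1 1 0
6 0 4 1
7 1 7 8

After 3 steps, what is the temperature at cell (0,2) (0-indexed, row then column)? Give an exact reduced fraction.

Answer: 106/45

Derivation:
Step 1: cell (0,2) = 3/2
Step 2: cell (0,2) = 109/60
Step 3: cell (0,2) = 106/45
Full grid after step 3:
  2743/720 733/240 106/45 4741/2160
  11833/2880 1043/300 76/25 2939/960
  2311/540 5753/1440 5617/1440 2099/540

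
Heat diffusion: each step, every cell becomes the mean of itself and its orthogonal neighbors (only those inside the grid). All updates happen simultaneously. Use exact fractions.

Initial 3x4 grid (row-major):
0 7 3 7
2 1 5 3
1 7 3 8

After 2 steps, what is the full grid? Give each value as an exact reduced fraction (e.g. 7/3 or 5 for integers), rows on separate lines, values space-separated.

After step 1:
  3 11/4 11/2 13/3
  1 22/5 3 23/4
  10/3 3 23/4 14/3
After step 2:
  9/4 313/80 187/48 187/36
  44/15 283/100 122/25 71/16
  22/9 989/240 197/48 97/18

Answer: 9/4 313/80 187/48 187/36
44/15 283/100 122/25 71/16
22/9 989/240 197/48 97/18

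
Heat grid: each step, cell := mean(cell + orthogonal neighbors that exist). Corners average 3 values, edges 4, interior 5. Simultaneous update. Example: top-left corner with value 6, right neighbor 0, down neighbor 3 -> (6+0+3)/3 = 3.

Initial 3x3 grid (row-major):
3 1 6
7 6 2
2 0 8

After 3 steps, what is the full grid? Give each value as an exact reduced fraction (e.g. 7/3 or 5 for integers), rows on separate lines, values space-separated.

Answer: 4001/1080 896/225 1367/360
28297/7200 461/125 29597/7200
1297/360 14161/3600 4111/1080

Derivation:
After step 1:
  11/3 4 3
  9/2 16/5 11/2
  3 4 10/3
After step 2:
  73/18 52/15 25/6
  431/120 106/25 451/120
  23/6 203/60 77/18
After step 3:
  4001/1080 896/225 1367/360
  28297/7200 461/125 29597/7200
  1297/360 14161/3600 4111/1080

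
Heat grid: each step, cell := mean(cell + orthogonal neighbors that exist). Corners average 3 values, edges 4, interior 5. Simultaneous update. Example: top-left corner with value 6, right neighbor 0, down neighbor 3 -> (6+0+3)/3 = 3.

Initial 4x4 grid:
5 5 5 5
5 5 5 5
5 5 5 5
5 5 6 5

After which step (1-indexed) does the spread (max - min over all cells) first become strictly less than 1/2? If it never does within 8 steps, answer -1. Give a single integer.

Step 1: max=16/3, min=5, spread=1/3
  -> spread < 1/2 first at step 1
Step 2: max=631/120, min=5, spread=31/120
Step 3: max=5611/1080, min=5, spread=211/1080
Step 4: max=556843/108000, min=5, spread=16843/108000
Step 5: max=4998643/972000, min=45079/9000, spread=130111/972000
Step 6: max=149442367/29160000, min=2707159/540000, spread=3255781/29160000
Step 7: max=4474353691/874800000, min=2711107/540000, spread=82360351/874800000
Step 8: max=133971316891/26244000000, min=488506441/97200000, spread=2074577821/26244000000

Answer: 1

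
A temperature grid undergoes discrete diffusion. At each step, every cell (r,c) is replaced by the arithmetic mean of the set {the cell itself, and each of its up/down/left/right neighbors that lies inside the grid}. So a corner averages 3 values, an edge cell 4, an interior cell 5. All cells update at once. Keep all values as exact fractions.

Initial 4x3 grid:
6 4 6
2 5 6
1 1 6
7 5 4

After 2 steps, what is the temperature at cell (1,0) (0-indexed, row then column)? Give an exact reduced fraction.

Step 1: cell (1,0) = 7/2
Step 2: cell (1,0) = 277/80
Full grid after step 2:
  17/4 1091/240 49/9
  277/80 217/50 71/15
  851/240 369/100 93/20
  34/9 1031/240 9/2

Answer: 277/80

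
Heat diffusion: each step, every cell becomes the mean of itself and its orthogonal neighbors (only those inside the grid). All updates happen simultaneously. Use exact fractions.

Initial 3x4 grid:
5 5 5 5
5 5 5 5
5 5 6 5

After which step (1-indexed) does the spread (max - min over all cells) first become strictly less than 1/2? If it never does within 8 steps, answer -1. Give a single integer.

Step 1: max=16/3, min=5, spread=1/3
  -> spread < 1/2 first at step 1
Step 2: max=631/120, min=5, spread=31/120
Step 3: max=5611/1080, min=5, spread=211/1080
Step 4: max=556897/108000, min=9047/1800, spread=14077/108000
Step 5: max=5000407/972000, min=543683/108000, spread=5363/48600
Step 6: max=149540809/29160000, min=302869/60000, spread=93859/1166400
Step 7: max=8958274481/1749600000, min=491336467/97200000, spread=4568723/69984000
Step 8: max=536660435629/104976000000, min=14761618889/2916000000, spread=8387449/167961600

Answer: 1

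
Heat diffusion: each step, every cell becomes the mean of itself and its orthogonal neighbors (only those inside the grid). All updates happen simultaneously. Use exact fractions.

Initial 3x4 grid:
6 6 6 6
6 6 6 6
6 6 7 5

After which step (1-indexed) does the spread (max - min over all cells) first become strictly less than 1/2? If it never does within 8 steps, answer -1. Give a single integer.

Answer: 2

Derivation:
Step 1: max=25/4, min=23/4, spread=1/2
Step 2: max=489/80, min=71/12, spread=47/240
  -> spread < 1/2 first at step 2
Step 3: max=14609/2400, min=28573/4800, spread=43/320
Step 4: max=130889/21600, min=258143/43200, spread=727/8640
Step 5: max=13064531/2160000, min=103563493/17280000, spread=63517/1152000
Step 6: max=117512711/19440000, min=932663963/155520000, spread=297509/6220800
Step 7: max=3521660087/583200000, min=56028115417/9331200000, spread=12737839/373248000
Step 8: max=105610884179/17496000000, min=3363101018603/559872000000, spread=131578201/4478976000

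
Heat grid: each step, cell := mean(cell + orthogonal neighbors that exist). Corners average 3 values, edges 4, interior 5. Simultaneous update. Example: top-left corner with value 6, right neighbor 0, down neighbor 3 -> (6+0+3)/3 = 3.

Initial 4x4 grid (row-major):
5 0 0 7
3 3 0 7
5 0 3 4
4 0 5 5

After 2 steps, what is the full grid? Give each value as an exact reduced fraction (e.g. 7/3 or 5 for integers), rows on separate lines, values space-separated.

Answer: 26/9 457/240 661/240 131/36
163/60 12/5 249/100 991/240
61/20 221/100 76/25 979/240
11/4 107/40 377/120 38/9

Derivation:
After step 1:
  8/3 2 7/4 14/3
  4 6/5 13/5 9/2
  3 11/5 12/5 19/4
  3 9/4 13/4 14/3
After step 2:
  26/9 457/240 661/240 131/36
  163/60 12/5 249/100 991/240
  61/20 221/100 76/25 979/240
  11/4 107/40 377/120 38/9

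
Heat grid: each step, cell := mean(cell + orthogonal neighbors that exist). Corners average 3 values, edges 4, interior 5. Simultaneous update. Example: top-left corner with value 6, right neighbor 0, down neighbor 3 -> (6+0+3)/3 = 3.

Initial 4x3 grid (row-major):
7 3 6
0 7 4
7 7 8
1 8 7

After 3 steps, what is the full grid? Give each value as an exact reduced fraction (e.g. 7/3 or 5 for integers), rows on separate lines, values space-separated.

After step 1:
  10/3 23/4 13/3
  21/4 21/5 25/4
  15/4 37/5 13/2
  16/3 23/4 23/3
After step 2:
  43/9 1057/240 49/9
  62/15 577/100 1277/240
  163/30 138/25 1669/240
  89/18 523/80 239/36
After step 3:
  9587/2160 73427/14400 5461/1080
  18103/3600 15089/3000 42281/7200
  4507/900 6043/1000 43981/7200
  12179/2160 28369/4800 7247/1080

Answer: 9587/2160 73427/14400 5461/1080
18103/3600 15089/3000 42281/7200
4507/900 6043/1000 43981/7200
12179/2160 28369/4800 7247/1080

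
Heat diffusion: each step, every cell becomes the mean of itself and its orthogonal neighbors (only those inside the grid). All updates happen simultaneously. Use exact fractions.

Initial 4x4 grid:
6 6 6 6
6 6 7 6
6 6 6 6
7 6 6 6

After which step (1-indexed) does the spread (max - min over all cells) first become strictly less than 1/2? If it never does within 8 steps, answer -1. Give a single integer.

Answer: 1

Derivation:
Step 1: max=19/3, min=6, spread=1/3
  -> spread < 1/2 first at step 1
Step 2: max=113/18, min=6, spread=5/18
Step 3: max=1337/216, min=243/40, spread=31/270
Step 4: max=200317/32400, min=21883/3600, spread=337/3240
Step 5: max=5985091/972000, min=659153/108000, spread=26357/486000
Step 6: max=7176421/1166400, min=1319153/216000, spread=132487/2916000
Step 7: max=214960651/34992000, min=594441889/97200000, spread=12019637/437400000
Step 8: max=161130560437/26244000000, min=17839958063/2916000000, spread=57093787/2624400000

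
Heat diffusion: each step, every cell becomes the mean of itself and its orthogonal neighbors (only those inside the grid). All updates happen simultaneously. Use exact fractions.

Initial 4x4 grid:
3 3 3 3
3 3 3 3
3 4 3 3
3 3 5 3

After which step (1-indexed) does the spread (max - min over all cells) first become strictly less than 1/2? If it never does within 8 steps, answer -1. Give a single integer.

Answer: 3

Derivation:
Step 1: max=15/4, min=3, spread=3/4
Step 2: max=871/240, min=3, spread=151/240
Step 3: max=7441/2160, min=3, spread=961/2160
  -> spread < 1/2 first at step 3
Step 4: max=736531/216000, min=2437/800, spread=78541/216000
Step 5: max=6522121/1944000, min=33187/10800, spread=548461/1944000
Step 6: max=647350741/194400000, min=417599/135000, spread=46008181/194400000
Step 7: max=5781418681/1749600000, min=1007581553/324000000, spread=851195737/4374000000
Step 8: max=575244946561/174960000000, min=1899048059/607500000, spread=28319105569/174960000000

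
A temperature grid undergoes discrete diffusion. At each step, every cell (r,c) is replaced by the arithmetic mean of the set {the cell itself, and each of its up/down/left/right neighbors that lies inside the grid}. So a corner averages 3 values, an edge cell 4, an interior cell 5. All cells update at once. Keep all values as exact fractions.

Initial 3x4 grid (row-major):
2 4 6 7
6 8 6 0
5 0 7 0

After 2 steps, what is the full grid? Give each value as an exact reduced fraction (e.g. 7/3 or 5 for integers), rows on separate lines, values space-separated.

After step 1:
  4 5 23/4 13/3
  21/4 24/5 27/5 13/4
  11/3 5 13/4 7/3
After step 2:
  19/4 391/80 1229/240 40/9
  1063/240 509/100 449/100 919/240
  167/36 1003/240 959/240 53/18

Answer: 19/4 391/80 1229/240 40/9
1063/240 509/100 449/100 919/240
167/36 1003/240 959/240 53/18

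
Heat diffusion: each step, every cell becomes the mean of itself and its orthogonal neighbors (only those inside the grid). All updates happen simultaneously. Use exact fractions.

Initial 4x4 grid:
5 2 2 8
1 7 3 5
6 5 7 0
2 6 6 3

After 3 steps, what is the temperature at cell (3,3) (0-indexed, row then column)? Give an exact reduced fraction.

Answer: 731/180

Derivation:
Step 1: cell (3,3) = 3
Step 2: cell (3,3) = 49/12
Step 3: cell (3,3) = 731/180
Full grid after step 3:
  1969/540 29461/7200 9727/2400 521/120
  30391/7200 6097/1500 4481/1000 3289/800
  6179/1440 14441/3000 2151/500 10259/2400
  5171/1080 6623/1440 3723/800 731/180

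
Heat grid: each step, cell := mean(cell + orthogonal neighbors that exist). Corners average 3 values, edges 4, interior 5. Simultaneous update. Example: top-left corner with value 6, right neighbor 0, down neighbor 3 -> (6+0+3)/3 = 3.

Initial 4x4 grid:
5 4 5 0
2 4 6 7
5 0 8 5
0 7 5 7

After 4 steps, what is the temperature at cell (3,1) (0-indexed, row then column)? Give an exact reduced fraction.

Answer: 317813/72000

Derivation:
Step 1: cell (3,1) = 3
Step 2: cell (3,1) = 371/80
Step 3: cell (3,1) = 9671/2400
Step 4: cell (3,1) = 317813/72000
Full grid after step 4:
  6331/1620 863173/216000 108149/24000 9857/2160
  792883/216000 23951/5625 136187/30000 120829/24000
  275273/72000 40973/10000 228739/45000 1135789/216000
  39833/10800 317813/72000 1078999/216000 90919/16200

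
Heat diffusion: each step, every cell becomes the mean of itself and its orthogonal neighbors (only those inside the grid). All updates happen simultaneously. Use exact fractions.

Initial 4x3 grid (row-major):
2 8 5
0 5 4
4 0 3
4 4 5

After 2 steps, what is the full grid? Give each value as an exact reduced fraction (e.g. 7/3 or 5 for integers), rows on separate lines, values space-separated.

Answer: 133/36 87/20 179/36
689/240 93/25 979/240
239/80 297/100 289/80
37/12 289/80 41/12

Derivation:
After step 1:
  10/3 5 17/3
  11/4 17/5 17/4
  2 16/5 3
  4 13/4 4
After step 2:
  133/36 87/20 179/36
  689/240 93/25 979/240
  239/80 297/100 289/80
  37/12 289/80 41/12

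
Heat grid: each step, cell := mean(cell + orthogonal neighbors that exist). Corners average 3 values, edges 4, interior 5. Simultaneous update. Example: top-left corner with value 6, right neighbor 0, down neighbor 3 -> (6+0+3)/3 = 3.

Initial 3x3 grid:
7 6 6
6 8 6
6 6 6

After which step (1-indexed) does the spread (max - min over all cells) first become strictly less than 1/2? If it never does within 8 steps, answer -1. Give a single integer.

Answer: 2

Derivation:
Step 1: max=27/4, min=6, spread=3/4
Step 2: max=119/18, min=249/40, spread=139/360
  -> spread < 1/2 first at step 2
Step 3: max=93523/14400, min=1127/180, spread=1121/4800
Step 4: max=419909/64800, min=912301/144000, spread=187471/1296000
Step 5: max=25011223/3888000, min=4107683/648000, spread=2921/31104
Step 6: max=1500242381/233280000, min=247476751/38880000, spread=24611/373248
Step 7: max=89793940207/13996800000, min=14857672847/2332800000, spread=207329/4478976
Step 8: max=5384076139829/839808000000, min=892797494659/139968000000, spread=1746635/53747712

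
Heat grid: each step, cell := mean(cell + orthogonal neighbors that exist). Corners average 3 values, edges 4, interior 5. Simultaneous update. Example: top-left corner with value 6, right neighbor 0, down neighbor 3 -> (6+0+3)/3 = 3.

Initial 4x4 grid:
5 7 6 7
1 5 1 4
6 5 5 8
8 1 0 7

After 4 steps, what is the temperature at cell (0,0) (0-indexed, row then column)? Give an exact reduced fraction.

Step 1: cell (0,0) = 13/3
Step 2: cell (0,0) = 43/9
Step 3: cell (0,0) = 10013/2160
Step 4: cell (0,0) = 302759/64800
Full grid after step 4:
  302759/64800 126919/27000 16639/3375 81787/16200
  973517/216000 822869/180000 42101/9000 266749/54000
  318431/72000 16211/3750 269413/60000 83911/18000
  194/45 34209/8000 103483/24000 32621/7200

Answer: 302759/64800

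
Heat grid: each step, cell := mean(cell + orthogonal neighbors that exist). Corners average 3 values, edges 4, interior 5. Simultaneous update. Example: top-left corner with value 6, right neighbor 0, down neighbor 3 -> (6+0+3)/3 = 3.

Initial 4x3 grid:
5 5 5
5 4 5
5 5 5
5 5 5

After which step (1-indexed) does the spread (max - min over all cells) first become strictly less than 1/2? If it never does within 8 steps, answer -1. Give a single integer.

Answer: 1

Derivation:
Step 1: max=5, min=19/4, spread=1/4
  -> spread < 1/2 first at step 1
Step 2: max=5, min=477/100, spread=23/100
Step 3: max=1987/400, min=23189/4800, spread=131/960
Step 4: max=35609/7200, min=209449/43200, spread=841/8640
Step 5: max=7106627/1440000, min=83857949/17280000, spread=56863/691200
Step 6: max=63810457/12960000, min=756065659/155520000, spread=386393/6220800
Step 7: max=25499641187/5184000000, min=302646276869/62208000000, spread=26795339/497664000
Step 8: max=1528113850333/311040000000, min=18178584285871/3732480000000, spread=254051069/5971968000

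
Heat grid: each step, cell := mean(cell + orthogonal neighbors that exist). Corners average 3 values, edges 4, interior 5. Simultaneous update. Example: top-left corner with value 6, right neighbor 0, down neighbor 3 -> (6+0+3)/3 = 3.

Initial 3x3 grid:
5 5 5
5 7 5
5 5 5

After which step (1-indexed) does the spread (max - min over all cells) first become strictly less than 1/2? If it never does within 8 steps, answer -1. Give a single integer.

Step 1: max=11/2, min=5, spread=1/2
Step 2: max=137/25, min=209/40, spread=51/200
  -> spread < 1/2 first at step 2
Step 3: max=12823/2400, min=947/180, spread=589/7200
Step 4: max=79943/15000, min=761081/144000, spread=31859/720000
Step 5: max=45891607/8640000, min=4764721/900000, spread=751427/43200000
Step 6: max=286634687/54000000, min=2747063129/518400000, spread=23149331/2592000000
Step 7: max=165002654263/31104000000, min=17174931889/3240000000, spread=616540643/155520000000
Step 8: max=1031112453983/194400000000, min=9895132008761/1866240000000, spread=17737747379/9331200000000

Answer: 2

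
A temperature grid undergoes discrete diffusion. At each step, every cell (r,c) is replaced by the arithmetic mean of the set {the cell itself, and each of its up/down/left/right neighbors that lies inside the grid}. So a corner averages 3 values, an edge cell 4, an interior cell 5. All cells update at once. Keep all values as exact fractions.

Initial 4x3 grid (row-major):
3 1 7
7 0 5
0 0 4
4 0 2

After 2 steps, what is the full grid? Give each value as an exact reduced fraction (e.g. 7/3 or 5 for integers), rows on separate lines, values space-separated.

After step 1:
  11/3 11/4 13/3
  5/2 13/5 4
  11/4 4/5 11/4
  4/3 3/2 2
After step 2:
  107/36 267/80 133/36
  691/240 253/100 821/240
  443/240 52/25 191/80
  67/36 169/120 25/12

Answer: 107/36 267/80 133/36
691/240 253/100 821/240
443/240 52/25 191/80
67/36 169/120 25/12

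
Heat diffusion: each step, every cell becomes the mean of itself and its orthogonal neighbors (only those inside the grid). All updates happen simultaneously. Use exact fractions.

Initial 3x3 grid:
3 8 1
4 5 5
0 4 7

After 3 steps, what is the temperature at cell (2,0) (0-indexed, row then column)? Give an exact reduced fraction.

Step 1: cell (2,0) = 8/3
Step 2: cell (2,0) = 29/9
Step 3: cell (2,0) = 517/135
Full grid after step 3:
  3079/720 63089/14400 10207/2160
  3479/900 26593/6000 10919/2400
  517/135 4897/1200 4981/1080

Answer: 517/135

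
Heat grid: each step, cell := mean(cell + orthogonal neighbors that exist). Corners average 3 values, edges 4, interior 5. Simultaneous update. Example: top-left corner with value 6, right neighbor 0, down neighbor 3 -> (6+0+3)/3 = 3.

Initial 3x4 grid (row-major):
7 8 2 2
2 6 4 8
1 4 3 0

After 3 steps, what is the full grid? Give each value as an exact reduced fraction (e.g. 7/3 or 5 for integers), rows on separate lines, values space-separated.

Answer: 10363/2160 34759/7200 3481/800 989/240
643/150 1053/250 12371/3000 27019/7200
7793/2160 26609/7200 25579/7200 7831/2160

Derivation:
After step 1:
  17/3 23/4 4 4
  4 24/5 23/5 7/2
  7/3 7/2 11/4 11/3
After step 2:
  185/36 1213/240 367/80 23/6
  21/5 453/100 393/100 473/120
  59/18 803/240 871/240 119/36
After step 3:
  10363/2160 34759/7200 3481/800 989/240
  643/150 1053/250 12371/3000 27019/7200
  7793/2160 26609/7200 25579/7200 7831/2160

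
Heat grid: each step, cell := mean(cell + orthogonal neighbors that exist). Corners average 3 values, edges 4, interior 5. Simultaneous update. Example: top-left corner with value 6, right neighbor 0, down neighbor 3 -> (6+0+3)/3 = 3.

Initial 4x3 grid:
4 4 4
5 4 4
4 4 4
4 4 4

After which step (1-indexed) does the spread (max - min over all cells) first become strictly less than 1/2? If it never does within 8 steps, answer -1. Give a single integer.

Answer: 1

Derivation:
Step 1: max=13/3, min=4, spread=1/3
  -> spread < 1/2 first at step 1
Step 2: max=511/120, min=4, spread=31/120
Step 3: max=4531/1080, min=4, spread=211/1080
Step 4: max=448897/108000, min=7247/1800, spread=14077/108000
Step 5: max=4028407/972000, min=435683/108000, spread=5363/48600
Step 6: max=120380809/29160000, min=242869/60000, spread=93859/1166400
Step 7: max=7208674481/1749600000, min=394136467/97200000, spread=4568723/69984000
Step 8: max=431684435629/104976000000, min=11845618889/2916000000, spread=8387449/167961600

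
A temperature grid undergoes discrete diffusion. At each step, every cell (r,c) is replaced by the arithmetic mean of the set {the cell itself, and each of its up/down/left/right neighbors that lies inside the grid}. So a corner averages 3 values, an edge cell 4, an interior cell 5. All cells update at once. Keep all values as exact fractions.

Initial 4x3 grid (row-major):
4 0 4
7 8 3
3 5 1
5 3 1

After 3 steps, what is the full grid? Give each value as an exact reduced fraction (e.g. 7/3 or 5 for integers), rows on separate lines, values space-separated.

Answer: 4583/1080 4771/1200 3763/1080
8119/1800 501/125 6419/1800
968/225 11479/3000 2897/900
425/108 24731/7200 317/108

Derivation:
After step 1:
  11/3 4 7/3
  11/2 23/5 4
  5 4 5/2
  11/3 7/2 5/3
After step 2:
  79/18 73/20 31/9
  563/120 221/50 403/120
  109/24 98/25 73/24
  73/18 77/24 23/9
After step 3:
  4583/1080 4771/1200 3763/1080
  8119/1800 501/125 6419/1800
  968/225 11479/3000 2897/900
  425/108 24731/7200 317/108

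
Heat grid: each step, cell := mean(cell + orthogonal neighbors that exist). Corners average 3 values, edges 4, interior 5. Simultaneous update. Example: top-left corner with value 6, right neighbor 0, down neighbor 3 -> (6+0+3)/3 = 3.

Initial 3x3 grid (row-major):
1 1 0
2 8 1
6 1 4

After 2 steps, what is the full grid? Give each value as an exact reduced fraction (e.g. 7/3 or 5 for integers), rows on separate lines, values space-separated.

After step 1:
  4/3 5/2 2/3
  17/4 13/5 13/4
  3 19/4 2
After step 2:
  97/36 71/40 77/36
  671/240 347/100 511/240
  4 247/80 10/3

Answer: 97/36 71/40 77/36
671/240 347/100 511/240
4 247/80 10/3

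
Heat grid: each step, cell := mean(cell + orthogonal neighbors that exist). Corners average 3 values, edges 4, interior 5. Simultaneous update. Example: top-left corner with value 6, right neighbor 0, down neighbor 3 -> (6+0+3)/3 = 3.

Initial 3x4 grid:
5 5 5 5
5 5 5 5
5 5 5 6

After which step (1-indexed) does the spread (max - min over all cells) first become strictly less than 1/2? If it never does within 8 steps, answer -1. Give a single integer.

Answer: 1

Derivation:
Step 1: max=16/3, min=5, spread=1/3
  -> spread < 1/2 first at step 1
Step 2: max=95/18, min=5, spread=5/18
Step 3: max=1121/216, min=5, spread=41/216
Step 4: max=133817/25920, min=5, spread=4217/25920
Step 5: max=7985149/1555200, min=36079/7200, spread=38417/311040
Step 6: max=477760211/93312000, min=722597/144000, spread=1903471/18662400
Step 7: max=28594589089/5598720000, min=21715759/4320000, spread=18038617/223948800
Step 8: max=1712884182851/335923200000, min=1956926759/388800000, spread=883978523/13436928000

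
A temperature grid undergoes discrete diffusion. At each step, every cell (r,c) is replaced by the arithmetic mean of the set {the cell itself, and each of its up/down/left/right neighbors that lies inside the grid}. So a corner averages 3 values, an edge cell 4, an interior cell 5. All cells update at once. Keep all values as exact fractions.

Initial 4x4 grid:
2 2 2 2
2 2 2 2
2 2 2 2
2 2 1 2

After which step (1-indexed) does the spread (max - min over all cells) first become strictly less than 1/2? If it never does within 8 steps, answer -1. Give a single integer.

Step 1: max=2, min=5/3, spread=1/3
  -> spread < 1/2 first at step 1
Step 2: max=2, min=209/120, spread=31/120
Step 3: max=2, min=1949/1080, spread=211/1080
Step 4: max=2, min=199157/108000, spread=16843/108000
Step 5: max=17921/9000, min=1805357/972000, spread=130111/972000
Step 6: max=1072841/540000, min=54677633/29160000, spread=3255781/29160000
Step 7: max=1068893/540000, min=1649246309/874800000, spread=82360351/874800000
Step 8: max=191893559/97200000, min=49736683109/26244000000, spread=2074577821/26244000000

Answer: 1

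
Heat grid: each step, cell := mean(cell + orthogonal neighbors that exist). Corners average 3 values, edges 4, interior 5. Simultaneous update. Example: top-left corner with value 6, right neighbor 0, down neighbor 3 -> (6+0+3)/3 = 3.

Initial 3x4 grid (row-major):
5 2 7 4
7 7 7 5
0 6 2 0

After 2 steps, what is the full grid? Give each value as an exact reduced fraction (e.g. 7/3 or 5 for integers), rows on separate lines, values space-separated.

Answer: 44/9 1243/240 1271/240 43/9
391/80 503/100 483/100 259/60
77/18 529/120 463/120 121/36

Derivation:
After step 1:
  14/3 21/4 5 16/3
  19/4 29/5 28/5 4
  13/3 15/4 15/4 7/3
After step 2:
  44/9 1243/240 1271/240 43/9
  391/80 503/100 483/100 259/60
  77/18 529/120 463/120 121/36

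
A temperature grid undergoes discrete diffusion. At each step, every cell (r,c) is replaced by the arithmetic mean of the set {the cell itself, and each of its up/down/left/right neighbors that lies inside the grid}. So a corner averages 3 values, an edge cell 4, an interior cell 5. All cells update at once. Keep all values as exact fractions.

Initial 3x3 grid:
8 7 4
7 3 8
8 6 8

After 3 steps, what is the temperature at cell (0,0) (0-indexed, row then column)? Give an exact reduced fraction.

Step 1: cell (0,0) = 22/3
Step 2: cell (0,0) = 58/9
Step 3: cell (0,0) = 1759/270
Full grid after step 3:
  1759/270 44437/7200 13397/2160
  46487/7200 806/125 89099/14400
  1603/240 92749/14400 1759/270

Answer: 1759/270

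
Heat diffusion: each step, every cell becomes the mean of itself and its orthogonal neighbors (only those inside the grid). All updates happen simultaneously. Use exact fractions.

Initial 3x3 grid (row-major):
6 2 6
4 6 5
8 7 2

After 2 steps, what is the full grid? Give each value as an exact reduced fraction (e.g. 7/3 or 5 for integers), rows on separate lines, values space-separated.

After step 1:
  4 5 13/3
  6 24/5 19/4
  19/3 23/4 14/3
After step 2:
  5 68/15 169/36
  317/60 263/50 371/80
  217/36 431/80 91/18

Answer: 5 68/15 169/36
317/60 263/50 371/80
217/36 431/80 91/18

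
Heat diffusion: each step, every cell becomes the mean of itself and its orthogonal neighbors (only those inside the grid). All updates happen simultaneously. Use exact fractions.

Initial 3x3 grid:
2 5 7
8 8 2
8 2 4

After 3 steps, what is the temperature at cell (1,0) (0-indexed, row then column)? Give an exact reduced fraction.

Answer: 2741/480

Derivation:
Step 1: cell (1,0) = 13/2
Step 2: cell (1,0) = 45/8
Step 3: cell (1,0) = 2741/480
Full grid after step 3:
  49/9 7703/1440 2099/432
  2741/480 6097/1200 14081/2880
  197/36 7493/1440 1967/432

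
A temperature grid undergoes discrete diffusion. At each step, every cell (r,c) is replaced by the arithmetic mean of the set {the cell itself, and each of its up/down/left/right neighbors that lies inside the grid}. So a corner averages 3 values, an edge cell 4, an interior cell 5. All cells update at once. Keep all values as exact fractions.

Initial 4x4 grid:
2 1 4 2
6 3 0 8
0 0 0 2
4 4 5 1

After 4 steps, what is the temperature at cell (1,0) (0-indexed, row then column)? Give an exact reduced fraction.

Answer: 176317/72000

Derivation:
Step 1: cell (1,0) = 11/4
Step 2: cell (1,0) = 41/16
Step 3: cell (1,0) = 5983/2400
Step 4: cell (1,0) = 176317/72000
Full grid after step 4:
  1017/400 181957/72000 595951/216000 46531/16200
  176317/72000 73813/30000 114127/45000 606781/216000
  105419/43200 26539/11250 221447/90000 110873/43200
  20081/8100 20977/8640 104789/43200 82289/32400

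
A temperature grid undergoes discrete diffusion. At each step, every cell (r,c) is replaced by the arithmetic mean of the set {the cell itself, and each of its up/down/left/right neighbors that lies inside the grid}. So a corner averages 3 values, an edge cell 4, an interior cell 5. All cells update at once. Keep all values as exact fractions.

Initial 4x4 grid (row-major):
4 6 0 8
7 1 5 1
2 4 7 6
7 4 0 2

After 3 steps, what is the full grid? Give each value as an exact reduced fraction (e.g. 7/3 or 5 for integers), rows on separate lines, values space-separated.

Answer: 2359/540 1367/360 2449/600 451/120
73/18 6349/1500 3679/1000 4883/1200
1961/450 11503/3000 5917/1500 13169/3600
4393/1080 14293/3600 12749/3600 1951/540

Derivation:
After step 1:
  17/3 11/4 19/4 3
  7/2 23/5 14/5 5
  5 18/5 22/5 4
  13/3 15/4 13/4 8/3
After step 2:
  143/36 533/120 133/40 17/4
  563/120 69/20 431/100 37/10
  493/120 427/100 361/100 241/60
  157/36 56/15 211/60 119/36
After step 3:
  2359/540 1367/360 2449/600 451/120
  73/18 6349/1500 3679/1000 4883/1200
  1961/450 11503/3000 5917/1500 13169/3600
  4393/1080 14293/3600 12749/3600 1951/540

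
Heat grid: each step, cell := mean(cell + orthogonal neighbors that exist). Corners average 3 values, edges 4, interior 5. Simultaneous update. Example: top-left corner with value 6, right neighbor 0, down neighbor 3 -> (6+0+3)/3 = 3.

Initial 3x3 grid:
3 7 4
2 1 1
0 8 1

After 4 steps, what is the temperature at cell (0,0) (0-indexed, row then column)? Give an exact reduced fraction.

Answer: 45179/14400

Derivation:
Step 1: cell (0,0) = 4
Step 2: cell (0,0) = 37/12
Step 3: cell (0,0) = 2431/720
Step 4: cell (0,0) = 45179/14400
Full grid after step 4:
  45179/14400 952879/288000 68531/21600
  1338631/432000 535747/180000 2710637/864000
  45917/16200 1284881/432000 371911/129600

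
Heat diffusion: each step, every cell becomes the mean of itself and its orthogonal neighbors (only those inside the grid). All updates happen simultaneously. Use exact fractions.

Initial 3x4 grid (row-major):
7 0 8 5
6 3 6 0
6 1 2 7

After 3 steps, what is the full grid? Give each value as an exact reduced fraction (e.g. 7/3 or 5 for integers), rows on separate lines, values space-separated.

After step 1:
  13/3 9/2 19/4 13/3
  11/2 16/5 19/5 9/2
  13/3 3 4 3
After step 2:
  43/9 1007/240 1043/240 163/36
  521/120 4 81/20 469/120
  77/18 109/30 69/20 23/6
After step 3:
  9587/2160 1247/288 6163/1440 9203/2160
  6263/1440 4853/1200 4741/1200 1175/288
  4411/1080 553/144 449/120 1343/360

Answer: 9587/2160 1247/288 6163/1440 9203/2160
6263/1440 4853/1200 4741/1200 1175/288
4411/1080 553/144 449/120 1343/360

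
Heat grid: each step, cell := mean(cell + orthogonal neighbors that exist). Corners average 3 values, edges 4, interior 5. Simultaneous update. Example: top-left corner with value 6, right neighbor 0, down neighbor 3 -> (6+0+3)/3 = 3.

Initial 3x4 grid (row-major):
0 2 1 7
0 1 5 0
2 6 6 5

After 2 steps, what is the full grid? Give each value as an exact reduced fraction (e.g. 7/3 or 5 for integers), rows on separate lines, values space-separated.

Answer: 29/36 493/240 601/240 32/9
413/240 109/50 189/50 791/240
43/18 883/240 931/240 161/36

Derivation:
After step 1:
  2/3 1 15/4 8/3
  3/4 14/5 13/5 17/4
  8/3 15/4 11/2 11/3
After step 2:
  29/36 493/240 601/240 32/9
  413/240 109/50 189/50 791/240
  43/18 883/240 931/240 161/36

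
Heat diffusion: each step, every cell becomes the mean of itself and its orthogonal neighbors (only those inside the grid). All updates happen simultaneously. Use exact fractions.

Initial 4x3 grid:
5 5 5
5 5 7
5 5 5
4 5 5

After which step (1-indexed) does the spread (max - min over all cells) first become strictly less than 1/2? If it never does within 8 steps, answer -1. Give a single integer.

Step 1: max=17/3, min=14/3, spread=1
Step 2: max=331/60, min=85/18, spread=143/180
Step 3: max=2911/540, min=1039/216, spread=209/360
Step 4: max=86041/16200, min=633683/129600, spread=3643/8640
  -> spread < 1/2 first at step 4
Step 5: max=5130149/972000, min=38364607/7776000, spread=178439/518400
Step 6: max=305511451/58320000, min=2321417633/466560000, spread=1635653/6220800
Step 7: max=9121666567/1749600000, min=140036859547/27993600000, spread=78797407/373248000
Step 8: max=68118830791/13122000000, min=8440964045873/1679616000000, spread=741990121/4478976000

Answer: 4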